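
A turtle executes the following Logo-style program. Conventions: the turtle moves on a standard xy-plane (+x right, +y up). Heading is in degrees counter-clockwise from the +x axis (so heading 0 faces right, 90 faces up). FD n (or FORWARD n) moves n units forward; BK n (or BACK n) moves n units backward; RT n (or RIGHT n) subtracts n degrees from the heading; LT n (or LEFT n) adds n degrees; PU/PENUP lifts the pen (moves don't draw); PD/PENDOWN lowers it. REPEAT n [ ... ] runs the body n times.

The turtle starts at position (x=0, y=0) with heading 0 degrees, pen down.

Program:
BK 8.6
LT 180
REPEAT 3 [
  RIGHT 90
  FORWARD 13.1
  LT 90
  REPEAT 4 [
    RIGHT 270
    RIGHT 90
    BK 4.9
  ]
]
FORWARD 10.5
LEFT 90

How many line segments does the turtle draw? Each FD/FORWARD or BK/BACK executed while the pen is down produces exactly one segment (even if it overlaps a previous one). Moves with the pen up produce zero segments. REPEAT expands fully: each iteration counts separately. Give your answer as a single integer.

Executing turtle program step by step:
Start: pos=(0,0), heading=0, pen down
BK 8.6: (0,0) -> (-8.6,0) [heading=0, draw]
LT 180: heading 0 -> 180
REPEAT 3 [
  -- iteration 1/3 --
  RT 90: heading 180 -> 90
  FD 13.1: (-8.6,0) -> (-8.6,13.1) [heading=90, draw]
  LT 90: heading 90 -> 180
  REPEAT 4 [
    -- iteration 1/4 --
    RT 270: heading 180 -> 270
    RT 90: heading 270 -> 180
    BK 4.9: (-8.6,13.1) -> (-3.7,13.1) [heading=180, draw]
    -- iteration 2/4 --
    RT 270: heading 180 -> 270
    RT 90: heading 270 -> 180
    BK 4.9: (-3.7,13.1) -> (1.2,13.1) [heading=180, draw]
    -- iteration 3/4 --
    RT 270: heading 180 -> 270
    RT 90: heading 270 -> 180
    BK 4.9: (1.2,13.1) -> (6.1,13.1) [heading=180, draw]
    -- iteration 4/4 --
    RT 270: heading 180 -> 270
    RT 90: heading 270 -> 180
    BK 4.9: (6.1,13.1) -> (11,13.1) [heading=180, draw]
  ]
  -- iteration 2/3 --
  RT 90: heading 180 -> 90
  FD 13.1: (11,13.1) -> (11,26.2) [heading=90, draw]
  LT 90: heading 90 -> 180
  REPEAT 4 [
    -- iteration 1/4 --
    RT 270: heading 180 -> 270
    RT 90: heading 270 -> 180
    BK 4.9: (11,26.2) -> (15.9,26.2) [heading=180, draw]
    -- iteration 2/4 --
    RT 270: heading 180 -> 270
    RT 90: heading 270 -> 180
    BK 4.9: (15.9,26.2) -> (20.8,26.2) [heading=180, draw]
    -- iteration 3/4 --
    RT 270: heading 180 -> 270
    RT 90: heading 270 -> 180
    BK 4.9: (20.8,26.2) -> (25.7,26.2) [heading=180, draw]
    -- iteration 4/4 --
    RT 270: heading 180 -> 270
    RT 90: heading 270 -> 180
    BK 4.9: (25.7,26.2) -> (30.6,26.2) [heading=180, draw]
  ]
  -- iteration 3/3 --
  RT 90: heading 180 -> 90
  FD 13.1: (30.6,26.2) -> (30.6,39.3) [heading=90, draw]
  LT 90: heading 90 -> 180
  REPEAT 4 [
    -- iteration 1/4 --
    RT 270: heading 180 -> 270
    RT 90: heading 270 -> 180
    BK 4.9: (30.6,39.3) -> (35.5,39.3) [heading=180, draw]
    -- iteration 2/4 --
    RT 270: heading 180 -> 270
    RT 90: heading 270 -> 180
    BK 4.9: (35.5,39.3) -> (40.4,39.3) [heading=180, draw]
    -- iteration 3/4 --
    RT 270: heading 180 -> 270
    RT 90: heading 270 -> 180
    BK 4.9: (40.4,39.3) -> (45.3,39.3) [heading=180, draw]
    -- iteration 4/4 --
    RT 270: heading 180 -> 270
    RT 90: heading 270 -> 180
    BK 4.9: (45.3,39.3) -> (50.2,39.3) [heading=180, draw]
  ]
]
FD 10.5: (50.2,39.3) -> (39.7,39.3) [heading=180, draw]
LT 90: heading 180 -> 270
Final: pos=(39.7,39.3), heading=270, 17 segment(s) drawn
Segments drawn: 17

Answer: 17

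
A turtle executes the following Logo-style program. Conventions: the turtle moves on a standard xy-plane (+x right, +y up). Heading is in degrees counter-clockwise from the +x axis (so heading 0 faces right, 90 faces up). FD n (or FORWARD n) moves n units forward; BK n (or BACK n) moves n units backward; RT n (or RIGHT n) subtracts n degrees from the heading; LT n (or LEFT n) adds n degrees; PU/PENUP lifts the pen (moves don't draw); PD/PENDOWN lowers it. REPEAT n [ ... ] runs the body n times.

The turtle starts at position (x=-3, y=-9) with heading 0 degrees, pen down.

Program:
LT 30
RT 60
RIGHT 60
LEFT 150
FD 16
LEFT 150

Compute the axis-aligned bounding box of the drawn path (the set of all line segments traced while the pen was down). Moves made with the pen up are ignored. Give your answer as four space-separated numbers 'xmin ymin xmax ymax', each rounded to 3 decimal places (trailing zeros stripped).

Executing turtle program step by step:
Start: pos=(-3,-9), heading=0, pen down
LT 30: heading 0 -> 30
RT 60: heading 30 -> 330
RT 60: heading 330 -> 270
LT 150: heading 270 -> 60
FD 16: (-3,-9) -> (5,4.856) [heading=60, draw]
LT 150: heading 60 -> 210
Final: pos=(5,4.856), heading=210, 1 segment(s) drawn

Segment endpoints: x in {-3, 5}, y in {-9, 4.856}
xmin=-3, ymin=-9, xmax=5, ymax=4.856

Answer: -3 -9 5 4.856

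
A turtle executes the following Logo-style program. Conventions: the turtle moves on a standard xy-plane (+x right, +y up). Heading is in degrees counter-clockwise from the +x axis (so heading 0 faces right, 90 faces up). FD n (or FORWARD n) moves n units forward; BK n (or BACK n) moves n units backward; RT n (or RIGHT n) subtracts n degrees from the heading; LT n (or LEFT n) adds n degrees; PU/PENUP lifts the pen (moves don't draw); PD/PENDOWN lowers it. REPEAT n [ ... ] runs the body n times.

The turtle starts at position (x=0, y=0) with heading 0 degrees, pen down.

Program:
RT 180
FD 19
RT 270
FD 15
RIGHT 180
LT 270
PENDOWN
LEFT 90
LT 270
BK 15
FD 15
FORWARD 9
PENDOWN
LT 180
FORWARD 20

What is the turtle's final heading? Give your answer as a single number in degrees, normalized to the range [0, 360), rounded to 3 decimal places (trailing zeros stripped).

Executing turtle program step by step:
Start: pos=(0,0), heading=0, pen down
RT 180: heading 0 -> 180
FD 19: (0,0) -> (-19,0) [heading=180, draw]
RT 270: heading 180 -> 270
FD 15: (-19,0) -> (-19,-15) [heading=270, draw]
RT 180: heading 270 -> 90
LT 270: heading 90 -> 0
PD: pen down
LT 90: heading 0 -> 90
LT 270: heading 90 -> 0
BK 15: (-19,-15) -> (-34,-15) [heading=0, draw]
FD 15: (-34,-15) -> (-19,-15) [heading=0, draw]
FD 9: (-19,-15) -> (-10,-15) [heading=0, draw]
PD: pen down
LT 180: heading 0 -> 180
FD 20: (-10,-15) -> (-30,-15) [heading=180, draw]
Final: pos=(-30,-15), heading=180, 6 segment(s) drawn

Answer: 180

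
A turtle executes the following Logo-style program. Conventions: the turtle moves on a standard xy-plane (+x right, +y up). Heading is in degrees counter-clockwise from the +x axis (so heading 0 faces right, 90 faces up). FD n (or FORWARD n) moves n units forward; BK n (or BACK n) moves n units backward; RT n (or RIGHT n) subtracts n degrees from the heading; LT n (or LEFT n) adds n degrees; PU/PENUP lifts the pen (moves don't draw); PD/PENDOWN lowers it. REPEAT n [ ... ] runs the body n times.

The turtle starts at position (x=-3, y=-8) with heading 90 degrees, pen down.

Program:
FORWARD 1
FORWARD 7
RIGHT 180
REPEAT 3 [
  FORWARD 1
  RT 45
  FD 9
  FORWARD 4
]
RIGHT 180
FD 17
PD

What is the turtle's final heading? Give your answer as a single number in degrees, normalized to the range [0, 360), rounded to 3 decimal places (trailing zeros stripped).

Executing turtle program step by step:
Start: pos=(-3,-8), heading=90, pen down
FD 1: (-3,-8) -> (-3,-7) [heading=90, draw]
FD 7: (-3,-7) -> (-3,0) [heading=90, draw]
RT 180: heading 90 -> 270
REPEAT 3 [
  -- iteration 1/3 --
  FD 1: (-3,0) -> (-3,-1) [heading=270, draw]
  RT 45: heading 270 -> 225
  FD 9: (-3,-1) -> (-9.364,-7.364) [heading=225, draw]
  FD 4: (-9.364,-7.364) -> (-12.192,-10.192) [heading=225, draw]
  -- iteration 2/3 --
  FD 1: (-12.192,-10.192) -> (-12.899,-10.899) [heading=225, draw]
  RT 45: heading 225 -> 180
  FD 9: (-12.899,-10.899) -> (-21.899,-10.899) [heading=180, draw]
  FD 4: (-21.899,-10.899) -> (-25.899,-10.899) [heading=180, draw]
  -- iteration 3/3 --
  FD 1: (-25.899,-10.899) -> (-26.899,-10.899) [heading=180, draw]
  RT 45: heading 180 -> 135
  FD 9: (-26.899,-10.899) -> (-33.263,-4.536) [heading=135, draw]
  FD 4: (-33.263,-4.536) -> (-36.092,-1.707) [heading=135, draw]
]
RT 180: heading 135 -> 315
FD 17: (-36.092,-1.707) -> (-24.071,-13.728) [heading=315, draw]
PD: pen down
Final: pos=(-24.071,-13.728), heading=315, 12 segment(s) drawn

Answer: 315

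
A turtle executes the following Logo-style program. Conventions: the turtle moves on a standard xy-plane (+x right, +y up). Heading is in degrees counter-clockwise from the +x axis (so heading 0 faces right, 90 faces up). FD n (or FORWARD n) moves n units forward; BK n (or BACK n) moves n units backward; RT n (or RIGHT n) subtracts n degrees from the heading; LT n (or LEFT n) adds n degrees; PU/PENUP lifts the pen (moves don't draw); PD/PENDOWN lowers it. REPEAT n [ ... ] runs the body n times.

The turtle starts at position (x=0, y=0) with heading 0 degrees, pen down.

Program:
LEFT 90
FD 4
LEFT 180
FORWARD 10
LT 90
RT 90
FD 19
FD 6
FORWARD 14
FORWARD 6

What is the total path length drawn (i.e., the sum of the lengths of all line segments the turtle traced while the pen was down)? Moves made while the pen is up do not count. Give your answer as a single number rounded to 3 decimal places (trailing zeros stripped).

Answer: 59

Derivation:
Executing turtle program step by step:
Start: pos=(0,0), heading=0, pen down
LT 90: heading 0 -> 90
FD 4: (0,0) -> (0,4) [heading=90, draw]
LT 180: heading 90 -> 270
FD 10: (0,4) -> (0,-6) [heading=270, draw]
LT 90: heading 270 -> 0
RT 90: heading 0 -> 270
FD 19: (0,-6) -> (0,-25) [heading=270, draw]
FD 6: (0,-25) -> (0,-31) [heading=270, draw]
FD 14: (0,-31) -> (0,-45) [heading=270, draw]
FD 6: (0,-45) -> (0,-51) [heading=270, draw]
Final: pos=(0,-51), heading=270, 6 segment(s) drawn

Segment lengths:
  seg 1: (0,0) -> (0,4), length = 4
  seg 2: (0,4) -> (0,-6), length = 10
  seg 3: (0,-6) -> (0,-25), length = 19
  seg 4: (0,-25) -> (0,-31), length = 6
  seg 5: (0,-31) -> (0,-45), length = 14
  seg 6: (0,-45) -> (0,-51), length = 6
Total = 59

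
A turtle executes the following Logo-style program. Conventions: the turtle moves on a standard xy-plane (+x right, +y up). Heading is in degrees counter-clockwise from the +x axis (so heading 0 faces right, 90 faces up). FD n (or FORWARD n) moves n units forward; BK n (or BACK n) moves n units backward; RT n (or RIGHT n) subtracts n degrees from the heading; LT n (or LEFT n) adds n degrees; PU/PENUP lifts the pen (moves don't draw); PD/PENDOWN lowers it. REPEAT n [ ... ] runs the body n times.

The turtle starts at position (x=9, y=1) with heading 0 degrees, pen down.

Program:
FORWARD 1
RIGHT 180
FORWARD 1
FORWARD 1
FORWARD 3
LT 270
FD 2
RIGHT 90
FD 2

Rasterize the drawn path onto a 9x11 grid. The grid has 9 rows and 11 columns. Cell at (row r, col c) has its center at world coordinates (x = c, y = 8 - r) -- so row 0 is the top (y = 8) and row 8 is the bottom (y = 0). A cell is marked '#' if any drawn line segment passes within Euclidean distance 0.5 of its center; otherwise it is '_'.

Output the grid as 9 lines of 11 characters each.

Answer: ___________
___________
___________
___________
___________
_____###___
_____#_____
_____######
___________

Derivation:
Segment 0: (9,1) -> (10,1)
Segment 1: (10,1) -> (9,1)
Segment 2: (9,1) -> (8,1)
Segment 3: (8,1) -> (5,1)
Segment 4: (5,1) -> (5,3)
Segment 5: (5,3) -> (7,3)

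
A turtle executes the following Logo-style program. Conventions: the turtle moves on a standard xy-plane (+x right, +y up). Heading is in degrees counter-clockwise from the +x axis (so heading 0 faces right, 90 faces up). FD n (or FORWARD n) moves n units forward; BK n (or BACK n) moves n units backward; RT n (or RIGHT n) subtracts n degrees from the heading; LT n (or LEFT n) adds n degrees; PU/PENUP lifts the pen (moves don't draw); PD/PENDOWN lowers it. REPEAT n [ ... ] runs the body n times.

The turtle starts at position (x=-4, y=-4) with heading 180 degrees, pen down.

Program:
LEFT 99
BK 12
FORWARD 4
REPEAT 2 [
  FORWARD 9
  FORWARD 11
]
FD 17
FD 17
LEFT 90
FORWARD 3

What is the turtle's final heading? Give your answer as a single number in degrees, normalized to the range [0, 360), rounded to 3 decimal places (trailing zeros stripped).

Executing turtle program step by step:
Start: pos=(-4,-4), heading=180, pen down
LT 99: heading 180 -> 279
BK 12: (-4,-4) -> (-5.877,7.852) [heading=279, draw]
FD 4: (-5.877,7.852) -> (-5.251,3.902) [heading=279, draw]
REPEAT 2 [
  -- iteration 1/2 --
  FD 9: (-5.251,3.902) -> (-3.844,-4.988) [heading=279, draw]
  FD 11: (-3.844,-4.988) -> (-2.123,-15.852) [heading=279, draw]
  -- iteration 2/2 --
  FD 9: (-2.123,-15.852) -> (-0.715,-24.741) [heading=279, draw]
  FD 11: (-0.715,-24.741) -> (1.006,-35.606) [heading=279, draw]
]
FD 17: (1.006,-35.606) -> (3.665,-52.397) [heading=279, draw]
FD 17: (3.665,-52.397) -> (6.325,-69.187) [heading=279, draw]
LT 90: heading 279 -> 9
FD 3: (6.325,-69.187) -> (9.288,-68.718) [heading=9, draw]
Final: pos=(9.288,-68.718), heading=9, 9 segment(s) drawn

Answer: 9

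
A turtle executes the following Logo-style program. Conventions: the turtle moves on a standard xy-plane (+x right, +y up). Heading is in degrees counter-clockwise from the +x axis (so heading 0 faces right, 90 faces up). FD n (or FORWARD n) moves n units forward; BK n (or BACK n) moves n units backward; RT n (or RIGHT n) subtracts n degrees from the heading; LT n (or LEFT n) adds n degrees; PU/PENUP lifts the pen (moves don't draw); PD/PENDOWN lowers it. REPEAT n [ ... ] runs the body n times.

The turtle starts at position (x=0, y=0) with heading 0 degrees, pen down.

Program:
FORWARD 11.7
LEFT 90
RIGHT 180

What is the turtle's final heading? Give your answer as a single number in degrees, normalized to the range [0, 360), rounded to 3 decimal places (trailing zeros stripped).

Executing turtle program step by step:
Start: pos=(0,0), heading=0, pen down
FD 11.7: (0,0) -> (11.7,0) [heading=0, draw]
LT 90: heading 0 -> 90
RT 180: heading 90 -> 270
Final: pos=(11.7,0), heading=270, 1 segment(s) drawn

Answer: 270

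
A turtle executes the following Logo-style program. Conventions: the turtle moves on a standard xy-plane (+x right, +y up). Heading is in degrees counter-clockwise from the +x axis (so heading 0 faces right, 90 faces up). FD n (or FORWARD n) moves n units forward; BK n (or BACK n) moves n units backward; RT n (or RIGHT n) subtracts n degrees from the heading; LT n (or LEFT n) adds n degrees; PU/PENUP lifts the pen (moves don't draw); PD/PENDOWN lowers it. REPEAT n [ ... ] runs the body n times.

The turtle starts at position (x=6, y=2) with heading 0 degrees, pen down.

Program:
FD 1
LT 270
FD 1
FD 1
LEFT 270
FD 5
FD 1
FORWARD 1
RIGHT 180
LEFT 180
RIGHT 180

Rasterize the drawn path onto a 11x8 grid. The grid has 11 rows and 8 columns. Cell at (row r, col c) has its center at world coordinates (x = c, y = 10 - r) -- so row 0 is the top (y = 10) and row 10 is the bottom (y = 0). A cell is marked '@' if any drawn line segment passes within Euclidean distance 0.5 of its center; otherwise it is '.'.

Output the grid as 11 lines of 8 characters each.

Answer: ........
........
........
........
........
........
........
........
......@@
.......@
@@@@@@@@

Derivation:
Segment 0: (6,2) -> (7,2)
Segment 1: (7,2) -> (7,1)
Segment 2: (7,1) -> (7,0)
Segment 3: (7,0) -> (2,0)
Segment 4: (2,0) -> (1,0)
Segment 5: (1,0) -> (0,0)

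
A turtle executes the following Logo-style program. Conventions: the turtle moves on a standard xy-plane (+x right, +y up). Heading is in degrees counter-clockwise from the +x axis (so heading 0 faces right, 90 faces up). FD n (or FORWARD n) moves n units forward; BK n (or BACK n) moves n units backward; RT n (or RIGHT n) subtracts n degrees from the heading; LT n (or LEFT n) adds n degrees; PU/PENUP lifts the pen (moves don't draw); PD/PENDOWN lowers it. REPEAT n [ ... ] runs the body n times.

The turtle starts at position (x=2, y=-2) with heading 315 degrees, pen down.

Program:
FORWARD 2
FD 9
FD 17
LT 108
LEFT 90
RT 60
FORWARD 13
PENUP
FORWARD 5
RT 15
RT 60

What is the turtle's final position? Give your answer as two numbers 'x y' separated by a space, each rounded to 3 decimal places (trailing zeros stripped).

Answer: 20.857 -3.824

Derivation:
Executing turtle program step by step:
Start: pos=(2,-2), heading=315, pen down
FD 2: (2,-2) -> (3.414,-3.414) [heading=315, draw]
FD 9: (3.414,-3.414) -> (9.778,-9.778) [heading=315, draw]
FD 17: (9.778,-9.778) -> (21.799,-21.799) [heading=315, draw]
LT 108: heading 315 -> 63
LT 90: heading 63 -> 153
RT 60: heading 153 -> 93
FD 13: (21.799,-21.799) -> (21.119,-8.817) [heading=93, draw]
PU: pen up
FD 5: (21.119,-8.817) -> (20.857,-3.824) [heading=93, move]
RT 15: heading 93 -> 78
RT 60: heading 78 -> 18
Final: pos=(20.857,-3.824), heading=18, 4 segment(s) drawn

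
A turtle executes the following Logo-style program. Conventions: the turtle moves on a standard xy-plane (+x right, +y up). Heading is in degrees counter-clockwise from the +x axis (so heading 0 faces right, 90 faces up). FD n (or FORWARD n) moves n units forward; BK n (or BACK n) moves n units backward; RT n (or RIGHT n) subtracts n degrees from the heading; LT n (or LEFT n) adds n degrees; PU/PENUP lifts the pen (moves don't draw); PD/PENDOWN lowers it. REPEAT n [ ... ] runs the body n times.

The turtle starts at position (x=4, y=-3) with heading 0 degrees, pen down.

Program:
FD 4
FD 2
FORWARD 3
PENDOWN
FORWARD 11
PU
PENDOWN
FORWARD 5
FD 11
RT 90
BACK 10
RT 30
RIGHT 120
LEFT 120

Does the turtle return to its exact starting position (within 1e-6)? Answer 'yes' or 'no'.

Answer: no

Derivation:
Executing turtle program step by step:
Start: pos=(4,-3), heading=0, pen down
FD 4: (4,-3) -> (8,-3) [heading=0, draw]
FD 2: (8,-3) -> (10,-3) [heading=0, draw]
FD 3: (10,-3) -> (13,-3) [heading=0, draw]
PD: pen down
FD 11: (13,-3) -> (24,-3) [heading=0, draw]
PU: pen up
PD: pen down
FD 5: (24,-3) -> (29,-3) [heading=0, draw]
FD 11: (29,-3) -> (40,-3) [heading=0, draw]
RT 90: heading 0 -> 270
BK 10: (40,-3) -> (40,7) [heading=270, draw]
RT 30: heading 270 -> 240
RT 120: heading 240 -> 120
LT 120: heading 120 -> 240
Final: pos=(40,7), heading=240, 7 segment(s) drawn

Start position: (4, -3)
Final position: (40, 7)
Distance = 37.363; >= 1e-6 -> NOT closed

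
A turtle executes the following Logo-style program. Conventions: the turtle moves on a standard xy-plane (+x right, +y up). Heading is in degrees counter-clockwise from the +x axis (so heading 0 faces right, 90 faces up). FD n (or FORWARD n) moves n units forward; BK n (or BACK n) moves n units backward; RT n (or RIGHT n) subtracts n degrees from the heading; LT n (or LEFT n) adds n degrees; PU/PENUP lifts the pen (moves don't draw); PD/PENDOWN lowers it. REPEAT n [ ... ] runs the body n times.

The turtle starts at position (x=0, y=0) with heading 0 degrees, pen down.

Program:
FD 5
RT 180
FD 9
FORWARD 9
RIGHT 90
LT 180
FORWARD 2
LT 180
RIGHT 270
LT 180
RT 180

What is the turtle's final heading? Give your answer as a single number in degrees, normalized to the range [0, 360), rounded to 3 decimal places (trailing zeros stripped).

Answer: 180

Derivation:
Executing turtle program step by step:
Start: pos=(0,0), heading=0, pen down
FD 5: (0,0) -> (5,0) [heading=0, draw]
RT 180: heading 0 -> 180
FD 9: (5,0) -> (-4,0) [heading=180, draw]
FD 9: (-4,0) -> (-13,0) [heading=180, draw]
RT 90: heading 180 -> 90
LT 180: heading 90 -> 270
FD 2: (-13,0) -> (-13,-2) [heading=270, draw]
LT 180: heading 270 -> 90
RT 270: heading 90 -> 180
LT 180: heading 180 -> 0
RT 180: heading 0 -> 180
Final: pos=(-13,-2), heading=180, 4 segment(s) drawn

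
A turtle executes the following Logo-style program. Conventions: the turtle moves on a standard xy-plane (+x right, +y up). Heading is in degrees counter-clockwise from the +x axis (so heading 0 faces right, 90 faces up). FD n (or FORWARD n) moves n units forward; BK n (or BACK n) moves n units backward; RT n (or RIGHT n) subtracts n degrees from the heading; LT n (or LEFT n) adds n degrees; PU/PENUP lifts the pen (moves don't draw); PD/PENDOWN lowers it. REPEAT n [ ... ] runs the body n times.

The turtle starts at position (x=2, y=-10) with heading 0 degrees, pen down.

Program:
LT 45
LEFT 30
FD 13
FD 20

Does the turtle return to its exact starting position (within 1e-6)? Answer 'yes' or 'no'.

Executing turtle program step by step:
Start: pos=(2,-10), heading=0, pen down
LT 45: heading 0 -> 45
LT 30: heading 45 -> 75
FD 13: (2,-10) -> (5.365,2.557) [heading=75, draw]
FD 20: (5.365,2.557) -> (10.541,21.876) [heading=75, draw]
Final: pos=(10.541,21.876), heading=75, 2 segment(s) drawn

Start position: (2, -10)
Final position: (10.541, 21.876)
Distance = 33; >= 1e-6 -> NOT closed

Answer: no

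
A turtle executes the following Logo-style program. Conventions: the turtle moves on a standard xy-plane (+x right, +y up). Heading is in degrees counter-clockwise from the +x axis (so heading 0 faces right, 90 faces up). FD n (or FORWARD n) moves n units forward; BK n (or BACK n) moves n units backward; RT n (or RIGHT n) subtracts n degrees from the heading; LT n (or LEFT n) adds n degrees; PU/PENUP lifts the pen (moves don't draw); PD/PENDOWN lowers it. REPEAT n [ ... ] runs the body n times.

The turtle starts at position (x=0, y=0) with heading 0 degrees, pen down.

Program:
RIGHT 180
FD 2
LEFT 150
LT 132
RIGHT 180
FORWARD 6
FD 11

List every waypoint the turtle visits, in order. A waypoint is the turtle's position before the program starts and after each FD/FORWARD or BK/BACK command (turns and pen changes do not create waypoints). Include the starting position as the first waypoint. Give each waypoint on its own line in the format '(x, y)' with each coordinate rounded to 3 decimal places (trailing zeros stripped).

Answer: (0, 0)
(-2, 0)
(-0.753, -5.869)
(1.534, -16.629)

Derivation:
Executing turtle program step by step:
Start: pos=(0,0), heading=0, pen down
RT 180: heading 0 -> 180
FD 2: (0,0) -> (-2,0) [heading=180, draw]
LT 150: heading 180 -> 330
LT 132: heading 330 -> 102
RT 180: heading 102 -> 282
FD 6: (-2,0) -> (-0.753,-5.869) [heading=282, draw]
FD 11: (-0.753,-5.869) -> (1.534,-16.629) [heading=282, draw]
Final: pos=(1.534,-16.629), heading=282, 3 segment(s) drawn
Waypoints (4 total):
(0, 0)
(-2, 0)
(-0.753, -5.869)
(1.534, -16.629)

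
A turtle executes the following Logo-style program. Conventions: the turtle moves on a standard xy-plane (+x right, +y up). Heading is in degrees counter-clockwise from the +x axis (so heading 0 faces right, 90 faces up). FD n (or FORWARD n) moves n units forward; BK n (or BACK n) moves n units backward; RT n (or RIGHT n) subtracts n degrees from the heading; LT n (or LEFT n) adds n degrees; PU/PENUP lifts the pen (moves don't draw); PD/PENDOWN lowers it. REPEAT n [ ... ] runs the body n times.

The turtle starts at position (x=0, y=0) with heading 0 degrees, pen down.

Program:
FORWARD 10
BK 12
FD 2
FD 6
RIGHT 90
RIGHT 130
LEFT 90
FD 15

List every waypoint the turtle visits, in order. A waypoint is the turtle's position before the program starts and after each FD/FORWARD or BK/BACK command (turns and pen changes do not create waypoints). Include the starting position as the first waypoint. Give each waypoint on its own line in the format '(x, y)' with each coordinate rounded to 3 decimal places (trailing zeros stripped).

Answer: (0, 0)
(10, 0)
(-2, 0)
(0, 0)
(6, 0)
(-3.642, -11.491)

Derivation:
Executing turtle program step by step:
Start: pos=(0,0), heading=0, pen down
FD 10: (0,0) -> (10,0) [heading=0, draw]
BK 12: (10,0) -> (-2,0) [heading=0, draw]
FD 2: (-2,0) -> (0,0) [heading=0, draw]
FD 6: (0,0) -> (6,0) [heading=0, draw]
RT 90: heading 0 -> 270
RT 130: heading 270 -> 140
LT 90: heading 140 -> 230
FD 15: (6,0) -> (-3.642,-11.491) [heading=230, draw]
Final: pos=(-3.642,-11.491), heading=230, 5 segment(s) drawn
Waypoints (6 total):
(0, 0)
(10, 0)
(-2, 0)
(0, 0)
(6, 0)
(-3.642, -11.491)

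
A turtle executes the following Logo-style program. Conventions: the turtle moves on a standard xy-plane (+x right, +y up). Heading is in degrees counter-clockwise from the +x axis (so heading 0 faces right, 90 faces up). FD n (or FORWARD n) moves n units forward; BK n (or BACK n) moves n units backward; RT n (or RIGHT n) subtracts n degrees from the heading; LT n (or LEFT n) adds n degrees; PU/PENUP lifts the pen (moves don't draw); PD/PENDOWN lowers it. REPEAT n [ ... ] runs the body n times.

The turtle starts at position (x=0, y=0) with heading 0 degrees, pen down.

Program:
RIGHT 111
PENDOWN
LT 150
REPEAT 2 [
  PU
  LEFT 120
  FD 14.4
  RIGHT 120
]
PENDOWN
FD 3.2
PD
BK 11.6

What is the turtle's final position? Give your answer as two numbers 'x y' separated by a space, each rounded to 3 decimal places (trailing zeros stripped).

Executing turtle program step by step:
Start: pos=(0,0), heading=0, pen down
RT 111: heading 0 -> 249
PD: pen down
LT 150: heading 249 -> 39
REPEAT 2 [
  -- iteration 1/2 --
  PU: pen up
  LT 120: heading 39 -> 159
  FD 14.4: (0,0) -> (-13.444,5.16) [heading=159, move]
  RT 120: heading 159 -> 39
  -- iteration 2/2 --
  PU: pen up
  LT 120: heading 39 -> 159
  FD 14.4: (-13.444,5.16) -> (-26.887,10.321) [heading=159, move]
  RT 120: heading 159 -> 39
]
PD: pen down
FD 3.2: (-26.887,10.321) -> (-24.4,12.335) [heading=39, draw]
PD: pen down
BK 11.6: (-24.4,12.335) -> (-33.415,5.035) [heading=39, draw]
Final: pos=(-33.415,5.035), heading=39, 2 segment(s) drawn

Answer: -33.415 5.035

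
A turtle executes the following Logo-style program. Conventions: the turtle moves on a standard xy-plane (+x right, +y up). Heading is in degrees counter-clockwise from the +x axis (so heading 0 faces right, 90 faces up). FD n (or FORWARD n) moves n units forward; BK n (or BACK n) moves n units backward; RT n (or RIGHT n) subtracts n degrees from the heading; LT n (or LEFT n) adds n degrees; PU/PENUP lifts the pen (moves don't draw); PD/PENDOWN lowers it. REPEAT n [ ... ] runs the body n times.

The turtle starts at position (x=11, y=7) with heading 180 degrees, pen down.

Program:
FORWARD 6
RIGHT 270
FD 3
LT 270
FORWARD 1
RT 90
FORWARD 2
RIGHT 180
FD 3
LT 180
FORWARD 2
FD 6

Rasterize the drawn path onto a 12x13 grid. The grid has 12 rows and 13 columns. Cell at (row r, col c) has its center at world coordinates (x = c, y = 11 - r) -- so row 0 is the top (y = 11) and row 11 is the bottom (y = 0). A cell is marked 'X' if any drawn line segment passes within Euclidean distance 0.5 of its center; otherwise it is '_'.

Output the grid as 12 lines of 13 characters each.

Segment 0: (11,7) -> (5,7)
Segment 1: (5,7) -> (5,4)
Segment 2: (5,4) -> (4,4)
Segment 3: (4,4) -> (4,6)
Segment 4: (4,6) -> (4,3)
Segment 5: (4,3) -> (4,5)
Segment 6: (4,5) -> (4,11)

Answer: ____X________
____X________
____X________
____X________
____XXXXXXXX_
____XX_______
____XX_______
____XX_______
____X________
_____________
_____________
_____________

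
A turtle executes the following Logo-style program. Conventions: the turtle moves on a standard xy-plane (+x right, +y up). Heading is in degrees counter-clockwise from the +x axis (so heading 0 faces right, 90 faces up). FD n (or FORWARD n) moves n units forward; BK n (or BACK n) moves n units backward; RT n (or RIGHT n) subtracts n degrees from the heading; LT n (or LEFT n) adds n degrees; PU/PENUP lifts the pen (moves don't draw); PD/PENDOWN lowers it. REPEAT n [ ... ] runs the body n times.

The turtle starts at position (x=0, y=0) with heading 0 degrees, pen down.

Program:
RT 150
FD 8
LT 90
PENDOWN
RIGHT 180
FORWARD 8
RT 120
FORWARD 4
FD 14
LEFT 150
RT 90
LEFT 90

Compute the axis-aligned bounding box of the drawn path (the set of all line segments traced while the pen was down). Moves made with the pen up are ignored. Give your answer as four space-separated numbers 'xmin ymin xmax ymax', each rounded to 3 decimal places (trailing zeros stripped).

Executing turtle program step by step:
Start: pos=(0,0), heading=0, pen down
RT 150: heading 0 -> 210
FD 8: (0,0) -> (-6.928,-4) [heading=210, draw]
LT 90: heading 210 -> 300
PD: pen down
RT 180: heading 300 -> 120
FD 8: (-6.928,-4) -> (-10.928,2.928) [heading=120, draw]
RT 120: heading 120 -> 0
FD 4: (-10.928,2.928) -> (-6.928,2.928) [heading=0, draw]
FD 14: (-6.928,2.928) -> (7.072,2.928) [heading=0, draw]
LT 150: heading 0 -> 150
RT 90: heading 150 -> 60
LT 90: heading 60 -> 150
Final: pos=(7.072,2.928), heading=150, 4 segment(s) drawn

Segment endpoints: x in {-10.928, -6.928, -6.928, 0, 7.072}, y in {-4, 0, 2.928, 2.928, 2.928}
xmin=-10.928, ymin=-4, xmax=7.072, ymax=2.928

Answer: -10.928 -4 7.072 2.928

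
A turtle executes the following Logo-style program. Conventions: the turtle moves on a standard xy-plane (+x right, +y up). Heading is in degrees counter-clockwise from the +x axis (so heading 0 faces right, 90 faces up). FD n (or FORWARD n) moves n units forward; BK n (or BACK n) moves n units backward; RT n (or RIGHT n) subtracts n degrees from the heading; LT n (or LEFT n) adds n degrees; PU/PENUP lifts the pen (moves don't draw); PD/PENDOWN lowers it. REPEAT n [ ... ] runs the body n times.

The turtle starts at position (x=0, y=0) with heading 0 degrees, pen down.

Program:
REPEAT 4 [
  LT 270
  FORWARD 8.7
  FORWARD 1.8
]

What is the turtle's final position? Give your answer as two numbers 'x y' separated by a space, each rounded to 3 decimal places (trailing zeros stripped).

Executing turtle program step by step:
Start: pos=(0,0), heading=0, pen down
REPEAT 4 [
  -- iteration 1/4 --
  LT 270: heading 0 -> 270
  FD 8.7: (0,0) -> (0,-8.7) [heading=270, draw]
  FD 1.8: (0,-8.7) -> (0,-10.5) [heading=270, draw]
  -- iteration 2/4 --
  LT 270: heading 270 -> 180
  FD 8.7: (0,-10.5) -> (-8.7,-10.5) [heading=180, draw]
  FD 1.8: (-8.7,-10.5) -> (-10.5,-10.5) [heading=180, draw]
  -- iteration 3/4 --
  LT 270: heading 180 -> 90
  FD 8.7: (-10.5,-10.5) -> (-10.5,-1.8) [heading=90, draw]
  FD 1.8: (-10.5,-1.8) -> (-10.5,0) [heading=90, draw]
  -- iteration 4/4 --
  LT 270: heading 90 -> 0
  FD 8.7: (-10.5,0) -> (-1.8,0) [heading=0, draw]
  FD 1.8: (-1.8,0) -> (0,0) [heading=0, draw]
]
Final: pos=(0,0), heading=0, 8 segment(s) drawn

Answer: 0 0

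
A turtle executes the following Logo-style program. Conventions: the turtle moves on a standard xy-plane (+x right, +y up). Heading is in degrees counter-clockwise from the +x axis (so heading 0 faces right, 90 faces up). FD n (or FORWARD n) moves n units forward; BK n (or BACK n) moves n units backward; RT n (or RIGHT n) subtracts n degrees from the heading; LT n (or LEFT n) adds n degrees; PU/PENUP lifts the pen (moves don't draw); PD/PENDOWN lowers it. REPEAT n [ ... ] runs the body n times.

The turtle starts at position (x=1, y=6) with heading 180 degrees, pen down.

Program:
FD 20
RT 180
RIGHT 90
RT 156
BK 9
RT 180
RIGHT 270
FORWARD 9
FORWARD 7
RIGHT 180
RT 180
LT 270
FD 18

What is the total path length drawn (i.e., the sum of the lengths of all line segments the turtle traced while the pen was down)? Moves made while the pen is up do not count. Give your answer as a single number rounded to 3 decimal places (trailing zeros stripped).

Executing turtle program step by step:
Start: pos=(1,6), heading=180, pen down
FD 20: (1,6) -> (-19,6) [heading=180, draw]
RT 180: heading 180 -> 0
RT 90: heading 0 -> 270
RT 156: heading 270 -> 114
BK 9: (-19,6) -> (-15.339,-2.222) [heading=114, draw]
RT 180: heading 114 -> 294
RT 270: heading 294 -> 24
FD 9: (-15.339,-2.222) -> (-7.117,1.439) [heading=24, draw]
FD 7: (-7.117,1.439) -> (-0.723,4.286) [heading=24, draw]
RT 180: heading 24 -> 204
RT 180: heading 204 -> 24
LT 270: heading 24 -> 294
FD 18: (-0.723,4.286) -> (6.599,-12.158) [heading=294, draw]
Final: pos=(6.599,-12.158), heading=294, 5 segment(s) drawn

Segment lengths:
  seg 1: (1,6) -> (-19,6), length = 20
  seg 2: (-19,6) -> (-15.339,-2.222), length = 9
  seg 3: (-15.339,-2.222) -> (-7.117,1.439), length = 9
  seg 4: (-7.117,1.439) -> (-0.723,4.286), length = 7
  seg 5: (-0.723,4.286) -> (6.599,-12.158), length = 18
Total = 63

Answer: 63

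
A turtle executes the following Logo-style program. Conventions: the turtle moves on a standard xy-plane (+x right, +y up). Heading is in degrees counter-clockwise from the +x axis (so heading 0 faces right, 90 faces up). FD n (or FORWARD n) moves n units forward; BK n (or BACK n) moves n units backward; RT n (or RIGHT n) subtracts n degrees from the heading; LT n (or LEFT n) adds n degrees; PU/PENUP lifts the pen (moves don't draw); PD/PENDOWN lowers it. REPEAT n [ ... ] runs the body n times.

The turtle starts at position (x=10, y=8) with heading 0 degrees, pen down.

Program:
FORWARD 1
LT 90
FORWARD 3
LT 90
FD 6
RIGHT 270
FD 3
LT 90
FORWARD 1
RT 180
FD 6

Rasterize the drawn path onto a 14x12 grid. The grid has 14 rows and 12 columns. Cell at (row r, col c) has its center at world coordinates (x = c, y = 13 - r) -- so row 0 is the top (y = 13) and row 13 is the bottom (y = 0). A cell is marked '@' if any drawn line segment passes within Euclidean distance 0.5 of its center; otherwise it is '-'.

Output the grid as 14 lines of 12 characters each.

Answer: ------------
------------
-----@@@@@@@
-----@-----@
-----@-----@
@@@@@@@---@@
------------
------------
------------
------------
------------
------------
------------
------------

Derivation:
Segment 0: (10,8) -> (11,8)
Segment 1: (11,8) -> (11,11)
Segment 2: (11,11) -> (5,11)
Segment 3: (5,11) -> (5,8)
Segment 4: (5,8) -> (6,8)
Segment 5: (6,8) -> (0,8)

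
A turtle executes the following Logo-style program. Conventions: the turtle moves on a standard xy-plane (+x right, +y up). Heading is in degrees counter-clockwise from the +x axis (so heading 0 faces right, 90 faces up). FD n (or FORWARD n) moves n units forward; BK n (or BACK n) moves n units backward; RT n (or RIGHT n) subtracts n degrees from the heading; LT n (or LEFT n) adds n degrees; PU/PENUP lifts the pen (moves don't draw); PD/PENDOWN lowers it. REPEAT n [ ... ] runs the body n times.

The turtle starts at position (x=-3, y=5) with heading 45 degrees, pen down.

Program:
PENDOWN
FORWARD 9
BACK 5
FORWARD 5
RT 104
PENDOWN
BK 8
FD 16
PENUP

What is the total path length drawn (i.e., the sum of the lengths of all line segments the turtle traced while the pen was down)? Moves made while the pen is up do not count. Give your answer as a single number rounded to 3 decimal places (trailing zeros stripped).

Executing turtle program step by step:
Start: pos=(-3,5), heading=45, pen down
PD: pen down
FD 9: (-3,5) -> (3.364,11.364) [heading=45, draw]
BK 5: (3.364,11.364) -> (-0.172,7.828) [heading=45, draw]
FD 5: (-0.172,7.828) -> (3.364,11.364) [heading=45, draw]
RT 104: heading 45 -> 301
PD: pen down
BK 8: (3.364,11.364) -> (-0.756,18.221) [heading=301, draw]
FD 16: (-0.756,18.221) -> (7.484,4.507) [heading=301, draw]
PU: pen up
Final: pos=(7.484,4.507), heading=301, 5 segment(s) drawn

Segment lengths:
  seg 1: (-3,5) -> (3.364,11.364), length = 9
  seg 2: (3.364,11.364) -> (-0.172,7.828), length = 5
  seg 3: (-0.172,7.828) -> (3.364,11.364), length = 5
  seg 4: (3.364,11.364) -> (-0.756,18.221), length = 8
  seg 5: (-0.756,18.221) -> (7.484,4.507), length = 16
Total = 43

Answer: 43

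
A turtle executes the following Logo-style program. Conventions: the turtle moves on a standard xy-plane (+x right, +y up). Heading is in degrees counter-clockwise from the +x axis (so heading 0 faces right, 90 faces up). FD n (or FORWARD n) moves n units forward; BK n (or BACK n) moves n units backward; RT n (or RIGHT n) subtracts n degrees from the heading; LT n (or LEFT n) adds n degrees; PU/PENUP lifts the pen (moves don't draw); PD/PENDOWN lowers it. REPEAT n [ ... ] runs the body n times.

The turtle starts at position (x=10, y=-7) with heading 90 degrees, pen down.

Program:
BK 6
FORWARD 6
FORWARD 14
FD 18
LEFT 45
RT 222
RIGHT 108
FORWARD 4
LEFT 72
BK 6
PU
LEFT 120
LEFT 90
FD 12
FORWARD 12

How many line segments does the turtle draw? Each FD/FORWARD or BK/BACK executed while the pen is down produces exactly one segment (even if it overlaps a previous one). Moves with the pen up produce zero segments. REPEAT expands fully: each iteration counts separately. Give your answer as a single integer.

Answer: 6

Derivation:
Executing turtle program step by step:
Start: pos=(10,-7), heading=90, pen down
BK 6: (10,-7) -> (10,-13) [heading=90, draw]
FD 6: (10,-13) -> (10,-7) [heading=90, draw]
FD 14: (10,-7) -> (10,7) [heading=90, draw]
FD 18: (10,7) -> (10,25) [heading=90, draw]
LT 45: heading 90 -> 135
RT 222: heading 135 -> 273
RT 108: heading 273 -> 165
FD 4: (10,25) -> (6.136,26.035) [heading=165, draw]
LT 72: heading 165 -> 237
BK 6: (6.136,26.035) -> (9.404,31.067) [heading=237, draw]
PU: pen up
LT 120: heading 237 -> 357
LT 90: heading 357 -> 87
FD 12: (9.404,31.067) -> (10.032,43.051) [heading=87, move]
FD 12: (10.032,43.051) -> (10.66,55.034) [heading=87, move]
Final: pos=(10.66,55.034), heading=87, 6 segment(s) drawn
Segments drawn: 6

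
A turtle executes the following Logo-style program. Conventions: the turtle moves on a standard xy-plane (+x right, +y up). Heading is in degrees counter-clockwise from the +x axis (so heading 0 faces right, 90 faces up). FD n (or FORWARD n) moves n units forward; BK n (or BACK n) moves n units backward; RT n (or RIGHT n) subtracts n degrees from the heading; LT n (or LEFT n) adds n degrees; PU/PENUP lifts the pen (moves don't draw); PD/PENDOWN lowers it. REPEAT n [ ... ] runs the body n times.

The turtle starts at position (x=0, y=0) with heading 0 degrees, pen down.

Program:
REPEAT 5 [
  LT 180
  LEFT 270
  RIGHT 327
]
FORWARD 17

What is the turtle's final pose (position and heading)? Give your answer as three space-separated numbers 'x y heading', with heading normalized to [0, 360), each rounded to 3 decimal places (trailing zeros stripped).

Answer: -4.4 -16.421 255

Derivation:
Executing turtle program step by step:
Start: pos=(0,0), heading=0, pen down
REPEAT 5 [
  -- iteration 1/5 --
  LT 180: heading 0 -> 180
  LT 270: heading 180 -> 90
  RT 327: heading 90 -> 123
  -- iteration 2/5 --
  LT 180: heading 123 -> 303
  LT 270: heading 303 -> 213
  RT 327: heading 213 -> 246
  -- iteration 3/5 --
  LT 180: heading 246 -> 66
  LT 270: heading 66 -> 336
  RT 327: heading 336 -> 9
  -- iteration 4/5 --
  LT 180: heading 9 -> 189
  LT 270: heading 189 -> 99
  RT 327: heading 99 -> 132
  -- iteration 5/5 --
  LT 180: heading 132 -> 312
  LT 270: heading 312 -> 222
  RT 327: heading 222 -> 255
]
FD 17: (0,0) -> (-4.4,-16.421) [heading=255, draw]
Final: pos=(-4.4,-16.421), heading=255, 1 segment(s) drawn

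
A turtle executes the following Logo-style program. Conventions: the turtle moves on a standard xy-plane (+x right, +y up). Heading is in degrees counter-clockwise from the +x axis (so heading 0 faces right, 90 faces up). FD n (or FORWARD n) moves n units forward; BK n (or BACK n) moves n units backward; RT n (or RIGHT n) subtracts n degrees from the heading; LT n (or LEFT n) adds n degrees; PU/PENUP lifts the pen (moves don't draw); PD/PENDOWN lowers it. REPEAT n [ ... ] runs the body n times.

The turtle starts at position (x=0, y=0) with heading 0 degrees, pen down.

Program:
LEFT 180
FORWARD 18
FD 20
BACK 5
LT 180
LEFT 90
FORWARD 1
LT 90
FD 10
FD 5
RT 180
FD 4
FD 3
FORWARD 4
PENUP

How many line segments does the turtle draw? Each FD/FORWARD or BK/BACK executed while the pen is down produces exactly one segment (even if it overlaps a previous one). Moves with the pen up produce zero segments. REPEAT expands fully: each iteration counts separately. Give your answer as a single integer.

Answer: 9

Derivation:
Executing turtle program step by step:
Start: pos=(0,0), heading=0, pen down
LT 180: heading 0 -> 180
FD 18: (0,0) -> (-18,0) [heading=180, draw]
FD 20: (-18,0) -> (-38,0) [heading=180, draw]
BK 5: (-38,0) -> (-33,0) [heading=180, draw]
LT 180: heading 180 -> 0
LT 90: heading 0 -> 90
FD 1: (-33,0) -> (-33,1) [heading=90, draw]
LT 90: heading 90 -> 180
FD 10: (-33,1) -> (-43,1) [heading=180, draw]
FD 5: (-43,1) -> (-48,1) [heading=180, draw]
RT 180: heading 180 -> 0
FD 4: (-48,1) -> (-44,1) [heading=0, draw]
FD 3: (-44,1) -> (-41,1) [heading=0, draw]
FD 4: (-41,1) -> (-37,1) [heading=0, draw]
PU: pen up
Final: pos=(-37,1), heading=0, 9 segment(s) drawn
Segments drawn: 9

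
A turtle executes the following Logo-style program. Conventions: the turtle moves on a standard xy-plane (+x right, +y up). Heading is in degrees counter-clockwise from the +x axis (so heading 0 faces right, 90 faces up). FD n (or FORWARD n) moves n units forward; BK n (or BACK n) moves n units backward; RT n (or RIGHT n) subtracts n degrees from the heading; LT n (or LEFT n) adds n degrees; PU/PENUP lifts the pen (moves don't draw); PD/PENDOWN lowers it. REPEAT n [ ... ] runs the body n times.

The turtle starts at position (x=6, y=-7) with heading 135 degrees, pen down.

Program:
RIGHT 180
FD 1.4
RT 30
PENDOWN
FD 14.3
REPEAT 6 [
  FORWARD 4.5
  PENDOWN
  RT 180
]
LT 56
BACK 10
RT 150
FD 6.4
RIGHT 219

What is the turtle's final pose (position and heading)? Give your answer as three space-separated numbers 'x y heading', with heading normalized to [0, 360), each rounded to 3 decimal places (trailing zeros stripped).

Answer: -5.047 -19.768 332

Derivation:
Executing turtle program step by step:
Start: pos=(6,-7), heading=135, pen down
RT 180: heading 135 -> 315
FD 1.4: (6,-7) -> (6.99,-7.99) [heading=315, draw]
RT 30: heading 315 -> 285
PD: pen down
FD 14.3: (6.99,-7.99) -> (10.691,-21.803) [heading=285, draw]
REPEAT 6 [
  -- iteration 1/6 --
  FD 4.5: (10.691,-21.803) -> (11.856,-26.149) [heading=285, draw]
  PD: pen down
  RT 180: heading 285 -> 105
  -- iteration 2/6 --
  FD 4.5: (11.856,-26.149) -> (10.691,-21.803) [heading=105, draw]
  PD: pen down
  RT 180: heading 105 -> 285
  -- iteration 3/6 --
  FD 4.5: (10.691,-21.803) -> (11.856,-26.149) [heading=285, draw]
  PD: pen down
  RT 180: heading 285 -> 105
  -- iteration 4/6 --
  FD 4.5: (11.856,-26.149) -> (10.691,-21.803) [heading=105, draw]
  PD: pen down
  RT 180: heading 105 -> 285
  -- iteration 5/6 --
  FD 4.5: (10.691,-21.803) -> (11.856,-26.149) [heading=285, draw]
  PD: pen down
  RT 180: heading 285 -> 105
  -- iteration 6/6 --
  FD 4.5: (11.856,-26.149) -> (10.691,-21.803) [heading=105, draw]
  PD: pen down
  RT 180: heading 105 -> 285
]
LT 56: heading 285 -> 341
BK 10: (10.691,-21.803) -> (1.236,-18.547) [heading=341, draw]
RT 150: heading 341 -> 191
FD 6.4: (1.236,-18.547) -> (-5.047,-19.768) [heading=191, draw]
RT 219: heading 191 -> 332
Final: pos=(-5.047,-19.768), heading=332, 10 segment(s) drawn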